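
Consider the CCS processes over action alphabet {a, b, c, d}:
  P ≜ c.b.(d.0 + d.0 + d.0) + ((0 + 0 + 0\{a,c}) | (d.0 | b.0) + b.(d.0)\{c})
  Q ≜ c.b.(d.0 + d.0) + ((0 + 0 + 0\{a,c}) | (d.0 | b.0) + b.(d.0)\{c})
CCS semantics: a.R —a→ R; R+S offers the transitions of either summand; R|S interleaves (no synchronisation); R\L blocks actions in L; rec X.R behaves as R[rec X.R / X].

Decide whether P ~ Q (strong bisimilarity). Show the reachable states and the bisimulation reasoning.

P's transition system — 9 states:
  m0 = c.b.(d.0 + d.0 + d.0) + ((0 + 0 + 0\{a,c}) | (d.0 | b.0) + b.(d.0)\{c}) | --b--▸ m1, --b--▸ m2, --c--▸ m3, --d--▸ m4
  m1 = (0 + 0 + 0\{a,c}) | (d.0 | 0) | --d--▸ m5
  m2 = (d.0)\{c} | --d--▸ m6
  m3 = b.(d.0 + d.0 + d.0) | --b--▸ m7
  m4 = (0 + 0 + 0\{a,c}) | (0 | b.0) | --b--▸ m5
  m5 = (0 + 0 + 0\{a,c}) | (0 | 0) | ∅
  m6 = 0\{c} | ∅
  m7 = d.0 + d.0 + d.0 | --d--▸ m8
  m8 = 0 | ∅
Q's transition system — 9 states:
  n0 = c.b.(d.0 + d.0) + ((0 + 0 + 0\{a,c}) | (d.0 | b.0) + b.(d.0)\{c}) | --b--▸ n1, --b--▸ n2, --c--▸ n3, --d--▸ n4
  n1 = (0 + 0 + 0\{a,c}) | (d.0 | 0) | --d--▸ n5
  n2 = (d.0)\{c} | --d--▸ n6
  n3 = b.(d.0 + d.0) | --b--▸ n7
  n4 = (0 + 0 + 0\{a,c}) | (0 | b.0) | --b--▸ n5
  n5 = (0 + 0 + 0\{a,c}) | (0 | 0) | ∅
  n6 = 0\{c} | ∅
  n7 = d.0 + d.0 | --d--▸ n8
  n8 = 0 | ∅
Partition-refinement fixed point:
  B0 = {m0, n0}
  B1 = {m3, n3}
  B2 = {m1, m2, m7, n1, n2, n7}
  B3 = {m5, m6, m8, n5, n6, n8}
  B4 = {m4, n4}
m0 ∈ B0, n0 ∈ B0 → same block

bisimilar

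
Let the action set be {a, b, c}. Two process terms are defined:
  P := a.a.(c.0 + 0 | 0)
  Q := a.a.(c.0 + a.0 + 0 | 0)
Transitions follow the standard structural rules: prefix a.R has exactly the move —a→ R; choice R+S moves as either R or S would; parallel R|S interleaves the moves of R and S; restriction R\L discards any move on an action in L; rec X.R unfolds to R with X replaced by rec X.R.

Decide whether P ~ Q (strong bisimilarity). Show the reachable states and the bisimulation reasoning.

NO

Reachable graph of P (4 states):
  m0 = a.a.(c.0 + 0 | 0) has moves --a--▸ m1
  m1 = a.(c.0 + 0 | 0) has moves --a--▸ m2
  m2 = c.0 + 0 | 0 has moves --c--▸ m3
  m3 = 0 has moves (no moves)
Reachable graph of Q (4 states):
  n0 = a.a.(c.0 + a.0 + 0 | 0) has moves --a--▸ n1
  n1 = a.(c.0 + a.0 + 0 | 0) has moves --a--▸ n2
  n2 = c.0 + a.0 + 0 | 0 has moves --a--▸ n3, --c--▸ n3
  n3 = 0 has moves (no moves)
Coarsest stable partition (strong bisimilarity classes):
  B0 = {m0}
  B1 = {m1}
  B2 = {m2}
  B3 = {m3, n3}
  B4 = {n0}
  B5 = {n1}
  B6 = {n2}
m0 ∈ B0, n0 ∈ B4 → different blocks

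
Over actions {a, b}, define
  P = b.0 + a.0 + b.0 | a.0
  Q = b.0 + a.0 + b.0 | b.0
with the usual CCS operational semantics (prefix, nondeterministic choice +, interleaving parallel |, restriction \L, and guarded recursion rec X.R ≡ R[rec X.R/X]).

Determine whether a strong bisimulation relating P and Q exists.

LTS(P): 5 reachable states
  s0 = b.0 + a.0 + b.0 | a.0 | —a→ s1, —a→ s2, —b→ s1, —b→ s3
  s1 = 0 | stopped
  s2 = b.0 | 0 | —b→ s4
  s3 = 0 | a.0 | —a→ s4
  s4 = 0 | 0 | stopped
LTS(Q): 5 reachable states
  t0 = b.0 + a.0 + b.0 | b.0 | —a→ t1, —b→ t1, —b→ t2, —b→ t3
  t1 = 0 | stopped
  t2 = 0 | b.0 | —b→ t4
  t3 = b.0 | 0 | —b→ t4
  t4 = 0 | 0 | stopped
Bisimilarity quotient blocks:
  B0 = {s0}
  B1 = {s1, s4, t1, t4}
  B2 = {s3}
  B3 = {s2, t2, t3}
  B4 = {t0}
s0 ∈ B0, t0 ∈ B4 → different blocks

not bisimilar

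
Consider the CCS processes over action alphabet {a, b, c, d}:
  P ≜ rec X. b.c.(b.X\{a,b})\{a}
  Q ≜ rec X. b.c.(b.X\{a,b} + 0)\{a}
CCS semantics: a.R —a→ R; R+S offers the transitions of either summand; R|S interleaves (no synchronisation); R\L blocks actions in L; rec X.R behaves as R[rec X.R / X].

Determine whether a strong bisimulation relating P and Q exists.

YES

P's transition system — 4 states:
  u0 = rec X. b.c.(b.X\{a,b})\{a} | ··b··> u1
  u1 = c.(b.(rec X. b.c.(b.X\{a,b})\{a})\{a,b})\{a} | ··c··> u2
  u2 = (b.(rec X. b.c.(b.X\{a,b})\{a})\{a,b})\{a} | ··b··> u3
  u3 = (rec X. b.c.(b.X\{a,b})\{a})\{a,b}\{a} | deadlocked
Q's transition system — 4 states:
  v0 = rec X. b.c.(b.X\{a,b} + 0)\{a} | ··b··> v1
  v1 = c.(b.(rec X. b.c.(b.X\{a,b} + 0)\{a})\{a,b} + 0)\{a} | ··c··> v2
  v2 = (b.(rec X. b.c.(b.X\{a,b} + 0)\{a})\{a,b} + 0)\{a} | ··b··> v3
  v3 = (rec X. b.c.(b.X\{a,b} + 0)\{a})\{a,b}\{a} | deadlocked
Bisimilarity quotient blocks:
  B0 = {u0, v0}
  B1 = {u1, v1}
  B2 = {u2, v2}
  B3 = {u3, v3}
u0 ∈ B0, v0 ∈ B0 → same block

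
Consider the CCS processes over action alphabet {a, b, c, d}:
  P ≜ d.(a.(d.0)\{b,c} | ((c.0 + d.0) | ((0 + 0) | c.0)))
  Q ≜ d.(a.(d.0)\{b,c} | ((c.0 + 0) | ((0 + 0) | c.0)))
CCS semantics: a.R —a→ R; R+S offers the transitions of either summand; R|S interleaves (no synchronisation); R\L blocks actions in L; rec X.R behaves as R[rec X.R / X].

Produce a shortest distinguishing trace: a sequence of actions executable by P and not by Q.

dd

P's transition system — 13 states:
  u0 = d.(a.(d.0)\{b,c} | ((c.0 + d.0) | ((0 + 0) | c.0))) → ··d··> u1
  u1 = a.(d.0)\{b,c} | ((c.0 + d.0) | ((0 + 0) | c.0)) → ··a··> u2, ··c··> u3, ··c··> u4, ··d··> u4
  u2 = (d.0)\{b,c} | ((c.0 + d.0) | ((0 + 0) | c.0)) → ··c··> u5, ··c··> u6, ··d··> u6, ··d··> u7
  u3 = a.(d.0)\{b,c} | ((c.0 + d.0) | ((0 + 0) | 0)) → ··a··> u5, ··c··> u8, ··d··> u8
  u4 = a.(d.0)\{b,c} | (0 | ((0 + 0) | c.0)) → ··a··> u6, ··c··> u8
  u5 = (d.0)\{b,c} | ((c.0 + d.0) | ((0 + 0) | 0)) → ··c··> u9, ··d··> u10, ··d··> u9
  u6 = (d.0)\{b,c} | (0 | ((0 + 0) | c.0)) → ··c··> u9, ··d··> u11
  u7 = 0\{b,c} | ((c.0 + d.0) | ((0 + 0) | c.0)) → ··c··> u10, ··c··> u11, ··d··> u11
  u8 = a.(d.0)\{b,c} | (0 | ((0 + 0) | 0)) → ··a··> u9
  u9 = (d.0)\{b,c} | (0 | ((0 + 0) | 0)) → ··d··> u12
  u10 = 0\{b,c} | ((c.0 + d.0) | ((0 + 0) | 0)) → ··c··> u12, ··d··> u12
  u11 = 0\{b,c} | (0 | ((0 + 0) | c.0)) → ··c··> u12
  u12 = 0\{b,c} | (0 | ((0 + 0) | 0)) → ∅
Q's transition system — 13 states:
  v0 = d.(a.(d.0)\{b,c} | ((c.0 + 0) | ((0 + 0) | c.0))) → ··d··> v1
  v1 = a.(d.0)\{b,c} | ((c.0 + 0) | ((0 + 0) | c.0)) → ··a··> v2, ··c··> v3, ··c··> v4
  v2 = (d.0)\{b,c} | ((c.0 + 0) | ((0 + 0) | c.0)) → ··c··> v5, ··c··> v6, ··d··> v7
  v3 = a.(d.0)\{b,c} | ((c.0 + 0) | ((0 + 0) | 0)) → ··a··> v5, ··c··> v8
  v4 = a.(d.0)\{b,c} | (0 | ((0 + 0) | c.0)) → ··a··> v6, ··c··> v8
  v5 = (d.0)\{b,c} | ((c.0 + 0) | ((0 + 0) | 0)) → ··c··> v9, ··d··> v10
  v6 = (d.0)\{b,c} | (0 | ((0 + 0) | c.0)) → ··c··> v9, ··d··> v11
  v7 = 0\{b,c} | ((c.0 + 0) | ((0 + 0) | c.0)) → ··c··> v10, ··c··> v11
  v8 = a.(d.0)\{b,c} | (0 | ((0 + 0) | 0)) → ··a··> v9
  v9 = (d.0)\{b,c} | (0 | ((0 + 0) | 0)) → ··d··> v12
  v10 = 0\{b,c} | ((c.0 + 0) | ((0 + 0) | 0)) → ··c··> v12
  v11 = 0\{b,c} | (0 | ((0 + 0) | c.0)) → ··c··> v12
  v12 = 0\{b,c} | (0 | ((0 + 0) | 0)) → ∅
Executing dd from P (initial set {u0}):
  step 1 (d): {u1}
  step 2 (d): {u4}
  ✓ P
Executing dd from Q (initial set {v0}):
  step 1 (d): {v1}
  step 2 (d): no successor for Q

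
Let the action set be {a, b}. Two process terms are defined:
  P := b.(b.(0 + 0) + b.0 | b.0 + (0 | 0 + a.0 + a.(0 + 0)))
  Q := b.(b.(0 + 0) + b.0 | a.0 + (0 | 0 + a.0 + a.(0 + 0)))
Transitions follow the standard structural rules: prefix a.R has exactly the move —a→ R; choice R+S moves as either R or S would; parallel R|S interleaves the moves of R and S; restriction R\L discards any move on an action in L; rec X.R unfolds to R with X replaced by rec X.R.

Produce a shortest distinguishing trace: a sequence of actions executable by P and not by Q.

LTS(P): 7 reachable states
  p0 = b.(b.(0 + 0) + b.0 | b.0 + (0 | 0 + a.0 + a.(0 + 0))) :: =b=> p1
  p1 = b.(0 + 0) + b.0 | b.0 + (0 | 0 + a.0 + a.(0 + 0)) :: =a=> p2, =a=> p3, =b=> p3, =b=> p4, =b=> p5
  p2 = 0 :: (no moves)
  p3 = 0 + 0 :: (no moves)
  p4 = 0 | b.0 :: =b=> p6
  p5 = b.0 | 0 :: =b=> p6
  p6 = 0 | 0 :: (no moves)
LTS(Q): 7 reachable states
  q0 = b.(b.(0 + 0) + b.0 | a.0 + (0 | 0 + a.0 + a.(0 + 0))) :: =b=> q1
  q1 = b.(0 + 0) + b.0 | a.0 + (0 | 0 + a.0 + a.(0 + 0)) :: =a=> q2, =a=> q3, =a=> q4, =b=> q3, =b=> q5
  q2 = 0 :: (no moves)
  q3 = 0 + 0 :: (no moves)
  q4 = b.0 | 0 :: =b=> q6
  q5 = 0 | a.0 :: =a=> q6
  q6 = 0 | 0 :: (no moves)
Executing bbb from P (initial set {p0}):
  after b @ step 1: {p1}
  after b @ step 2: {p3, p4, p5}
  after b @ step 3: {p6}
  ✓ P
Executing bbb from Q (initial set {q0}):
  after b @ step 1: {q1}
  after b @ step 2: {q3, q5}
  after b @ step 3: ∅ (Q stuck)

bbb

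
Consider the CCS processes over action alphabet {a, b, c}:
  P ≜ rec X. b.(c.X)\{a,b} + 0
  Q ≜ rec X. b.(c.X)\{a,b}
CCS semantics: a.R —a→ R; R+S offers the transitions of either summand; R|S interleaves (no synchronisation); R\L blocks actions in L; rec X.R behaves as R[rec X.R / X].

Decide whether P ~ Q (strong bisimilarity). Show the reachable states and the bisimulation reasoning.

P ~ Q

Reachable graph of P (3 states):
  u0 = rec X. b.(c.X)\{a,b} + 0 | --b--▸ u1
  u1 = (c.(rec X. b.(c.X)\{a,b} + 0))\{a,b} | --c--▸ u2
  u2 = (rec X. b.(c.X)\{a,b} + 0)\{a,b} | ∅
Reachable graph of Q (3 states):
  v0 = rec X. b.(c.X)\{a,b} | --b--▸ v1
  v1 = (c.(rec X. b.(c.X)\{a,b}))\{a,b} | --c--▸ v2
  v2 = (rec X. b.(c.X)\{a,b})\{a,b} | ∅
Bisimilarity quotient blocks:
  B0 = {u0, v0}
  B1 = {u1, v1}
  B2 = {u2, v2}
u0 ∈ B0, v0 ∈ B0 → same block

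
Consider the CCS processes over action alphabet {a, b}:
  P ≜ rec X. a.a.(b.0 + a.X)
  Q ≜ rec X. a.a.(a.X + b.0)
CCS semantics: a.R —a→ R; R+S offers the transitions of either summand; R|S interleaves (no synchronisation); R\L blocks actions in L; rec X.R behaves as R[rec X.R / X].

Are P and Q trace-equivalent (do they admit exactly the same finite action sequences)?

traces(P) = traces(Q)

LTS(P): 4 reachable states
  s0 = rec X. a.a.(b.0 + a.X) :: =a=> s1
  s1 = a.(b.0 + a.(rec X. a.a.(b.0 + a.X))) :: =a=> s2
  s2 = b.0 + a.(rec X. a.a.(b.0 + a.X)) :: =a=> s0, =b=> s3
  s3 = 0 :: ·
LTS(Q): 4 reachable states
  t0 = rec X. a.a.(a.X + b.0) :: =a=> t1
  t1 = a.(a.(rec X. a.a.(a.X + b.0)) + b.0) :: =a=> t2
  t2 = a.(rec X. a.a.(a.X + b.0)) + b.0 :: =a=> t0, =b=> t3
  t3 = 0 :: ·
Bisimilarity quotient blocks:
  B0 = {s0, t0}
  B1 = {s1, t1}
  B2 = {s2, t2}
  B3 = {s3, t3}
s0 ∈ B0, t0 ∈ B0 → same block
Bisimilar ⇒ trace-equivalent.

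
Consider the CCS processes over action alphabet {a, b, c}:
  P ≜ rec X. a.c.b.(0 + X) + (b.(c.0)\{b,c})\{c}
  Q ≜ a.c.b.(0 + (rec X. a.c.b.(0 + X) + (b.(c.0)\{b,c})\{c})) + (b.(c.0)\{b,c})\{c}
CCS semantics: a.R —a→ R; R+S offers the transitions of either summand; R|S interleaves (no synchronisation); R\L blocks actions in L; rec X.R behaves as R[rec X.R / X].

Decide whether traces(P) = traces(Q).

Reachable graph of P (5 states):
  p0 = rec X. a.c.b.(0 + X) + (b.(c.0)\{b,c})\{c} :: =a=> p1, =b=> p2
  p1 = c.b.(0 + (rec X. a.c.b.(0 + X) + (b.(c.0)\{b,c})\{c})) :: =c=> p3
  p2 = (c.0)\{b,c}\{c} :: ·
  p3 = b.(0 + (rec X. a.c.b.(0 + X) + (b.(c.0)\{b,c})\{c})) :: =b=> p4
  p4 = 0 + (rec X. a.c.b.(0 + X) + (b.(c.0)\{b,c})\{c}) :: =a=> p1, =b=> p2
Reachable graph of Q (5 states):
  q0 = a.c.b.(0 + (rec X. a.c.b.(0 + X) + (b.(c.0)\{b,c})\{c})) + (b.(c.0)\{b,c})\{c} :: =a=> q1, =b=> q2
  q1 = c.b.(0 + (rec X. a.c.b.(0 + X) + (b.(c.0)\{b,c})\{c})) :: =c=> q3
  q2 = (c.0)\{b,c}\{c} :: ·
  q3 = b.(0 + (rec X. a.c.b.(0 + X) + (b.(c.0)\{b,c})\{c})) :: =b=> q4
  q4 = 0 + (rec X. a.c.b.(0 + X) + (b.(c.0)\{b,c})\{c}) :: =a=> q1, =b=> q2
Partition-refinement fixed point:
  B0 = {p0, p4, q0, q4}
  B1 = {p2, q2}
  B2 = {p1, q1}
  B3 = {p3, q3}
p0 ∈ B0, q0 ∈ B0 → same block
Bisimilar ⇒ trace-equivalent.

traces(P) = traces(Q)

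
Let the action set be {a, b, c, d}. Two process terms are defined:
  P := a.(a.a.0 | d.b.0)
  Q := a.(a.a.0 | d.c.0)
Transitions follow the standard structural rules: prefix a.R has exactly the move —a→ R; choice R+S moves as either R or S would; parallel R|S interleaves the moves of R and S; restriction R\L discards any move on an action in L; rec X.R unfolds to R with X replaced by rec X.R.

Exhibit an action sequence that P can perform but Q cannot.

Reachable graph of P (10 states):
  p0 = a.(a.a.0 | d.b.0) ⊢ -a-> p1
  p1 = a.a.0 | d.b.0 ⊢ -a-> p2, -d-> p3
  p2 = a.0 | d.b.0 ⊢ -a-> p4, -d-> p5
  p3 = a.a.0 | b.0 ⊢ -a-> p5, -b-> p6
  p4 = 0 | d.b.0 ⊢ -d-> p7
  p5 = a.0 | b.0 ⊢ -a-> p7, -b-> p8
  p6 = a.a.0 | 0 ⊢ -a-> p8
  p7 = 0 | b.0 ⊢ -b-> p9
  p8 = a.0 | 0 ⊢ -a-> p9
  p9 = 0 | 0 ⊢ ∅
Reachable graph of Q (10 states):
  q0 = a.(a.a.0 | d.c.0) ⊢ -a-> q1
  q1 = a.a.0 | d.c.0 ⊢ -a-> q2, -d-> q3
  q2 = a.0 | d.c.0 ⊢ -a-> q4, -d-> q5
  q3 = a.a.0 | c.0 ⊢ -a-> q5, -c-> q6
  q4 = 0 | d.c.0 ⊢ -d-> q7
  q5 = a.0 | c.0 ⊢ -a-> q7, -c-> q8
  q6 = a.a.0 | 0 ⊢ -a-> q8
  q7 = 0 | c.0 ⊢ -c-> q9
  q8 = a.0 | 0 ⊢ -a-> q9
  q9 = 0 | 0 ⊢ ∅
Executing adb from P (initial set {p0}):
  step 1 (a): {p1}
  step 2 (d): {p3}
  step 3 (b): {p6}
  ✓ P
Executing adb from Q (initial set {q0}):
  step 1 (a): {q1}
  step 2 (d): {q3}
  step 3 (b): no successor for Q

adb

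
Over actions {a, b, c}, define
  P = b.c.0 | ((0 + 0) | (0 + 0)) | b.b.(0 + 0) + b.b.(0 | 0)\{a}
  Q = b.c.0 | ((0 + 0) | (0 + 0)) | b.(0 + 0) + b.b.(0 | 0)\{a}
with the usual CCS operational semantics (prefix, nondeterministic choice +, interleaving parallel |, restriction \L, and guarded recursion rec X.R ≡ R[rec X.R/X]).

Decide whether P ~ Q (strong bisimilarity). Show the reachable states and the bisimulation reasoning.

Reachable graph of P (11 states):
  s0 = b.c.0 | ((0 + 0) | (0 + 0)) | b.b.(0 + 0) + b.b.(0 | 0)\{a} has moves -b-> s1, -b-> s2, -b-> s3
  s1 = b.(0 | 0)\{a} has moves -b-> s4
  s2 = b.c.0 | ((0 + 0) | (0 + 0)) | b.(0 + 0) has moves -b-> s5, -b-> s6
  s3 = c.0 | ((0 + 0) | (0 + 0)) | b.b.(0 + 0) has moves -b-> s6, -c-> s7
  s4 = (0 | 0)\{a} has moves (no moves)
  s5 = b.c.0 | ((0 + 0) | (0 + 0)) | (0 + 0) has moves -b-> s8
  s6 = c.0 | ((0 + 0) | (0 + 0)) | b.(0 + 0) has moves -b-> s8, -c-> s9
  s7 = 0 | ((0 + 0) | (0 + 0)) | b.b.(0 + 0) has moves -b-> s9
  s8 = c.0 | ((0 + 0) | (0 + 0)) | (0 + 0) has moves -c-> s10
  s9 = 0 | ((0 + 0) | (0 + 0)) | b.(0 + 0) has moves -b-> s10
  s10 = 0 | ((0 + 0) | (0 + 0)) | (0 + 0) has moves (no moves)
Reachable graph of Q (8 states):
  t0 = b.c.0 | ((0 + 0) | (0 + 0)) | b.(0 + 0) + b.b.(0 | 0)\{a} has moves -b-> t1, -b-> t2, -b-> t3
  t1 = b.(0 | 0)\{a} has moves -b-> t4
  t2 = b.c.0 | ((0 + 0) | (0 + 0)) | (0 + 0) has moves -b-> t5
  t3 = c.0 | ((0 + 0) | (0 + 0)) | b.(0 + 0) has moves -b-> t5, -c-> t6
  t4 = (0 | 0)\{a} has moves (no moves)
  t5 = c.0 | ((0 + 0) | (0 + 0)) | (0 + 0) has moves -c-> t7
  t6 = 0 | ((0 + 0) | (0 + 0)) | b.(0 + 0) has moves -b-> t7
  t7 = 0 | ((0 + 0) | (0 + 0)) | (0 + 0) has moves (no moves)
Partition-refinement fixed point:
  B0 = {s0}
  B1 = {s3}
  B2 = {s7}
  B3 = {s1, s9, t1, t6}
  B4 = {s10, s4, t4, t7}
  B5 = {s6, t3}
  B6 = {s8, t5}
  B7 = {s2}
  B8 = {s5, t2}
  B9 = {t0}
s0 ∈ B0, t0 ∈ B9 → different blocks

not bisimilar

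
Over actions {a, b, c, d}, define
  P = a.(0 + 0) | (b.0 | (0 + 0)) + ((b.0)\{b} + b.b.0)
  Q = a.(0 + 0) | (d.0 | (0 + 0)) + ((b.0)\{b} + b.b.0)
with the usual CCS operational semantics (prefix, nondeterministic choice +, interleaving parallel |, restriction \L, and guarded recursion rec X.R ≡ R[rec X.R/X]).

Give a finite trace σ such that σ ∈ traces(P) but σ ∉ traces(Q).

ab

LTS(P): 6 reachable states
  m0 = a.(0 + 0) | (b.0 | (0 + 0)) + ((b.0)\{b} + b.b.0) | -a-> m1, -b-> m2, -b-> m3
  m1 = (0 + 0) | (b.0 | (0 + 0)) | -b-> m4
  m2 = a.(0 + 0) | (0 | (0 + 0)) | -a-> m4
  m3 = b.0 | -b-> m5
  m4 = (0 + 0) | (0 | (0 + 0)) | ·
  m5 = 0 | ·
LTS(Q): 6 reachable states
  n0 = a.(0 + 0) | (d.0 | (0 + 0)) + ((b.0)\{b} + b.b.0) | -a-> n1, -b-> n2, -d-> n3
  n1 = (0 + 0) | (d.0 | (0 + 0)) | -d-> n4
  n2 = b.0 | -b-> n5
  n3 = a.(0 + 0) | (0 | (0 + 0)) | -a-> n4
  n4 = (0 + 0) | (0 | (0 + 0)) | ·
  n5 = 0 | ·
Run σ = ⟨ab⟩ on P: start {m0}
  step 1 (a): {m1}
  step 2 (b): {m4}
  ✓ P
Run σ = ⟨ab⟩ on Q: start {n0}
  step 1 (a): {n1}
  step 2 (b): ∅  — Q cannot continue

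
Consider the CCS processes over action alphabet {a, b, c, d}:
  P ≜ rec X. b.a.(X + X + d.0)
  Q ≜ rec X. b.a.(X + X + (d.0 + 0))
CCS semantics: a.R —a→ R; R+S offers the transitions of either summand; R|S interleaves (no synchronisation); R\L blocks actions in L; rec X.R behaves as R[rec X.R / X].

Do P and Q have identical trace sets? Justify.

P's transition system — 4 states:
  m0 = rec X. b.a.(X + X + d.0) → ··b··> m1
  m1 = a.((rec X. b.a.(X + X + d.0)) + (rec X. b.a.(X + X + d.0)) + d.0) → ··a··> m2
  m2 = (rec X. b.a.(X + X + d.0)) + (rec X. b.a.(X + X + d.0)) + d.0 → ··b··> m1, ··d··> m3
  m3 = 0 → deadlocked
Q's transition system — 4 states:
  n0 = rec X. b.a.(X + X + (d.0 + 0)) → ··b··> n1
  n1 = a.((rec X. b.a.(X + X + (d.0 + 0))) + (rec X. b.a.(X + X + (d.0 + 0))) + (d.0 + 0)) → ··a··> n2
  n2 = (rec X. b.a.(X + X + (d.0 + 0))) + (rec X. b.a.(X + X + (d.0 + 0))) + (d.0 + 0) → ··b··> n1, ··d··> n3
  n3 = 0 → deadlocked
Bisimilarity quotient blocks:
  B0 = {m0, n0}
  B1 = {m1, n1}
  B2 = {m2, n2}
  B3 = {m3, n3}
m0 ∈ B0, n0 ∈ B0 → same block
Bisimilar ⇒ trace-equivalent.

trace-equivalent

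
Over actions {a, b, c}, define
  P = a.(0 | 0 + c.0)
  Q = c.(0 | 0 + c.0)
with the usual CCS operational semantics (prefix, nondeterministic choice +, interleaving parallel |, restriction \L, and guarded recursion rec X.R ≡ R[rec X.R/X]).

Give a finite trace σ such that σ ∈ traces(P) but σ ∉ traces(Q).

P's transition system — 3 states:
  u0 = a.(0 | 0 + c.0) has moves -a-> u1
  u1 = 0 | 0 + c.0 has moves -c-> u2
  u2 = 0 has moves deadlocked
Q's transition system — 3 states:
  v0 = c.(0 | 0 + c.0) has moves -c-> v1
  v1 = 0 | 0 + c.0 has moves -c-> v2
  v2 = 0 has moves deadlocked
Trace ⟨a⟩ through P, begin at {u0}:
  [1] a ⇒ {u1}
  ✓ P
Trace ⟨a⟩ through Q, begin at {v0}:
  [1] a ⇒ ∅ (Q stuck)

a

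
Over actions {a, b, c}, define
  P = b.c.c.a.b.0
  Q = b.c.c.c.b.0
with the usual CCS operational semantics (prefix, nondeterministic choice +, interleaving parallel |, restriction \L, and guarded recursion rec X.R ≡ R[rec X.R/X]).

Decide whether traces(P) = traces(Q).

Reachable graph of P (6 states):
  m0 = b.c.c.a.b.0 has moves ··b··> m1
  m1 = c.c.a.b.0 has moves ··c··> m2
  m2 = c.a.b.0 has moves ··c··> m3
  m3 = a.b.0 has moves ··a··> m4
  m4 = b.0 has moves ··b··> m5
  m5 = 0 has moves stopped
Reachable graph of Q (6 states):
  n0 = b.c.c.c.b.0 has moves ··b··> n1
  n1 = c.c.c.b.0 has moves ··c··> n2
  n2 = c.c.b.0 has moves ··c··> n3
  n3 = c.b.0 has moves ··c··> n4
  n4 = b.0 has moves ··b··> n5
  n5 = 0 has moves stopped
Executing bcca from P (initial set {m0}):
  [1] b ⇒ {m1}
  [2] c ⇒ {m2}
  [3] c ⇒ {m3}
  [4] a ⇒ {m4}
  P completes σ.
Executing bcca from Q (initial set {n0}):
  [1] b ⇒ {n1}
  [2] c ⇒ {n2}
  [3] c ⇒ {n3}
  [4] a ⇒ ∅  — Q cannot continue

trace-distinct — witness ⟨bcca⟩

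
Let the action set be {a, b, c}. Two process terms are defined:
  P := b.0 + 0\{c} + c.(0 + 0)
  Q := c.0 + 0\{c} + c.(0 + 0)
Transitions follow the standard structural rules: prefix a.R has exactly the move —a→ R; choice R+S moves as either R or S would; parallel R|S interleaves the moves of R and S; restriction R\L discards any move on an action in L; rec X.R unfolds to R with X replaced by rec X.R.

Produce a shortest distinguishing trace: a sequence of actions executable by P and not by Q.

b

P's transition system — 3 states:
  p0 = b.0 + 0\{c} + c.(0 + 0) ⊢ —b→ p1, —c→ p2
  p1 = 0 ⊢ ·
  p2 = 0 + 0 ⊢ ·
Q's transition system — 3 states:
  q0 = c.0 + 0\{c} + c.(0 + 0) ⊢ —c→ q1, —c→ q2
  q1 = 0 ⊢ ·
  q2 = 0 + 0 ⊢ ·
Executing b from P (initial set {p0}):
  step 1 (b): {p1}
  ✓ P
Executing b from Q (initial set {q0}):
  step 1 (b): ∅ (Q stuck)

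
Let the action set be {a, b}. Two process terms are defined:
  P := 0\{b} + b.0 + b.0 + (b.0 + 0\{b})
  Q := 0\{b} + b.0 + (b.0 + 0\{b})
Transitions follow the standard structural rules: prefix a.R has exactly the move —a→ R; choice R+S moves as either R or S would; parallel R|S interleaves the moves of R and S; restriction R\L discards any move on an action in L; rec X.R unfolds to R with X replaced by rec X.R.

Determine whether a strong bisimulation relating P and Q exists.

Reachable graph of P (2 states):
  s0 = 0\{b} + b.0 + b.0 + (b.0 + 0\{b}) has moves —b→ s1
  s1 = 0 has moves ∅
Reachable graph of Q (2 states):
  t0 = 0\{b} + b.0 + (b.0 + 0\{b}) has moves —b→ t1
  t1 = 0 has moves ∅
Partition-refinement fixed point:
  B0 = {s0, t0}
  B1 = {s1, t1}
s0 ∈ B0, t0 ∈ B0 → same block

bisimilar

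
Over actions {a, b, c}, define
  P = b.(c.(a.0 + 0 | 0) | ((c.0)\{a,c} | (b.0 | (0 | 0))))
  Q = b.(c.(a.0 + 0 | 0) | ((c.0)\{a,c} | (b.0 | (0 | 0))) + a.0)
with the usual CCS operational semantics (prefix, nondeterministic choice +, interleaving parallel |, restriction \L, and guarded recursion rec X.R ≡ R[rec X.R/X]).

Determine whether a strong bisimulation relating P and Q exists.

NO

Reachable graph of P (7 states):
  s0 = b.(c.(a.0 + 0 | 0) | ((c.0)\{a,c} | (b.0 | (0 | 0)))) ⊢ ··b··> s1
  s1 = c.(a.0 + 0 | 0) | ((c.0)\{a,c} | (b.0 | (0 | 0))) ⊢ ··b··> s2, ··c··> s3
  s2 = c.(a.0 + 0 | 0) | ((c.0)\{a,c} | (0 | (0 | 0))) ⊢ ··c··> s4
  s3 = (a.0 + 0 | 0) | ((c.0)\{a,c} | (b.0 | (0 | 0))) ⊢ ··a··> s5, ··b··> s4
  s4 = (a.0 + 0 | 0) | ((c.0)\{a,c} | (0 | (0 | 0))) ⊢ ··a··> s6
  s5 = 0 | ((c.0)\{a,c} | (b.0 | (0 | 0))) ⊢ ··b··> s6
  s6 = 0 | ((c.0)\{a,c} | (0 | (0 | 0))) ⊢ stopped
Reachable graph of Q (8 states):
  t0 = b.(c.(a.0 + 0 | 0) | ((c.0)\{a,c} | (b.0 | (0 | 0))) + a.0) ⊢ ··b··> t1
  t1 = c.(a.0 + 0 | 0) | ((c.0)\{a,c} | (b.0 | (0 | 0))) + a.0 ⊢ ··a··> t2, ··b··> t3, ··c··> t4
  t2 = 0 ⊢ stopped
  t3 = c.(a.0 + 0 | 0) | ((c.0)\{a,c} | (0 | (0 | 0))) ⊢ ··c··> t5
  t4 = (a.0 + 0 | 0) | ((c.0)\{a,c} | (b.0 | (0 | 0))) ⊢ ··a··> t6, ··b··> t5
  t5 = (a.0 + 0 | 0) | ((c.0)\{a,c} | (0 | (0 | 0))) ⊢ ··a··> t7
  t6 = 0 | ((c.0)\{a,c} | (b.0 | (0 | 0))) ⊢ ··b··> t7
  t7 = 0 | ((c.0)\{a,c} | (0 | (0 | 0))) ⊢ stopped
Partition-refinement fixed point:
  B0 = {s0}
  B1 = {s1}
  B2 = {s3, t4}
  B3 = {s5, t6}
  B4 = {s6, t2, t7}
  B5 = {s4, t5}
  B6 = {s2, t3}
  B7 = {t0}
  B8 = {t1}
s0 ∈ B0, t0 ∈ B7 → different blocks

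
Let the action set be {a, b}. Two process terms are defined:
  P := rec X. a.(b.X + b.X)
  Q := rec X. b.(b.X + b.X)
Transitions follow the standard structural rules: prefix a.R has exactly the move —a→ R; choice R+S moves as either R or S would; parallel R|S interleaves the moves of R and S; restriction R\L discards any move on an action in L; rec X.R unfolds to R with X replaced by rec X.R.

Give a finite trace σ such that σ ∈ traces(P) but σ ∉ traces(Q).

a

LTS(P): 2 reachable states
  m0 = rec X. a.(b.X + b.X) :: ··a··> m1
  m1 = b.(rec X. a.(b.X + b.X)) + b.(rec X. a.(b.X + b.X)) :: ··b··> m0
LTS(Q): 2 reachable states
  n0 = rec X. b.(b.X + b.X) :: ··b··> n1
  n1 = b.(rec X. b.(b.X + b.X)) + b.(rec X. b.(b.X + b.X)) :: ··b··> n0
Run σ = ⟨a⟩ on P: start {m0}
  [1] a ⇒ {m1}
  P completes σ.
Run σ = ⟨a⟩ on Q: start {n0}
  [1] a ⇒ ∅  — Q cannot continue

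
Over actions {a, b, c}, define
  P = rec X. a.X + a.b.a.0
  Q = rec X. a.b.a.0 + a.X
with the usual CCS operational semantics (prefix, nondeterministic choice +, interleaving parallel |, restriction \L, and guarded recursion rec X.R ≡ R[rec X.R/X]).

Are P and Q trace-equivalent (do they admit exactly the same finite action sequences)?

LTS(P): 4 reachable states
  s0 = rec X. a.X + a.b.a.0 ⊢ =a=> s0, =a=> s1
  s1 = b.a.0 ⊢ =b=> s2
  s2 = a.0 ⊢ =a=> s3
  s3 = 0 ⊢ stopped
LTS(Q): 4 reachable states
  t0 = rec X. a.b.a.0 + a.X ⊢ =a=> t0, =a=> t1
  t1 = b.a.0 ⊢ =b=> t2
  t2 = a.0 ⊢ =a=> t3
  t3 = 0 ⊢ stopped
Partition-refinement fixed point:
  B0 = {s0, t0}
  B1 = {s1, t1}
  B2 = {s2, t2}
  B3 = {s3, t3}
s0 ∈ B0, t0 ∈ B0 → same block
Bisimilar ⇒ trace-equivalent.

YES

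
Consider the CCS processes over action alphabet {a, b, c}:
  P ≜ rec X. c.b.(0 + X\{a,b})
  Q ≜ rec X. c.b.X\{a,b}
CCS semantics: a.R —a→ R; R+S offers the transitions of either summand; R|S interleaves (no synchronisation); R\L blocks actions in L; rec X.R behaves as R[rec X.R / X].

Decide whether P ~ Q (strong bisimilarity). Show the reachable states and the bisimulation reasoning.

P's transition system — 4 states:
  p0 = rec X. c.b.(0 + X\{a,b}) → -c-> p1
  p1 = b.(0 + (rec X. c.b.(0 + X\{a,b}))\{a,b}) → -b-> p2
  p2 = 0 + (rec X. c.b.(0 + X\{a,b}))\{a,b} → -c-> p3
  p3 = (b.(0 + (rec X. c.b.(0 + X\{a,b}))\{a,b}))\{a,b} → ∅
Q's transition system — 4 states:
  q0 = rec X. c.b.X\{a,b} → -c-> q1
  q1 = b.(rec X. c.b.X\{a,b})\{a,b} → -b-> q2
  q2 = (rec X. c.b.X\{a,b})\{a,b} → -c-> q3
  q3 = (b.(rec X. c.b.X\{a,b})\{a,b})\{a,b} → ∅
Coarsest stable partition (strong bisimilarity classes):
  B0 = {p0, q0}
  B1 = {p1, q1}
  B2 = {p2, q2}
  B3 = {p3, q3}
p0 ∈ B0, q0 ∈ B0 → same block

YES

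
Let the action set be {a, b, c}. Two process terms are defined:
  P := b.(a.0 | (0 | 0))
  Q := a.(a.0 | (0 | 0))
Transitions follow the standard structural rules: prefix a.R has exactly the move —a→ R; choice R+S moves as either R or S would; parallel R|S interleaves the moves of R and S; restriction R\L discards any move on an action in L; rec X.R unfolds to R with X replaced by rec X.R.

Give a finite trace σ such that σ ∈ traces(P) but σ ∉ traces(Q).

LTS(P): 3 reachable states
  p0 = b.(a.0 | (0 | 0)) has moves —b→ p1
  p1 = a.0 | (0 | 0) has moves —a→ p2
  p2 = 0 | (0 | 0) has moves stopped
LTS(Q): 3 reachable states
  q0 = a.(a.0 | (0 | 0)) has moves —a→ q1
  q1 = a.0 | (0 | 0) has moves —a→ q2
  q2 = 0 | (0 | 0) has moves stopped
Run σ = ⟨b⟩ on P: start {p0}
  [1] b ⇒ {p1}
  — P admits the full trace.
Run σ = ⟨b⟩ on Q: start {q0}
  [1] b ⇒ no successor for Q

b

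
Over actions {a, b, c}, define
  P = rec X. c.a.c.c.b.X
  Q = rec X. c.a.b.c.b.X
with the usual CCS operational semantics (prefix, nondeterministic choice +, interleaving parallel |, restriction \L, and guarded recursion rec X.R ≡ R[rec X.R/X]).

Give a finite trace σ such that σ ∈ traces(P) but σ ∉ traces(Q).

P's transition system — 5 states:
  u0 = rec X. c.a.c.c.b.X ⊢ ··c··> u1
  u1 = a.c.c.b.(rec X. c.a.c.c.b.X) ⊢ ··a··> u2
  u2 = c.c.b.(rec X. c.a.c.c.b.X) ⊢ ··c··> u3
  u3 = c.b.(rec X. c.a.c.c.b.X) ⊢ ··c··> u4
  u4 = b.(rec X. c.a.c.c.b.X) ⊢ ··b··> u0
Q's transition system — 5 states:
  v0 = rec X. c.a.b.c.b.X ⊢ ··c··> v1
  v1 = a.b.c.b.(rec X. c.a.b.c.b.X) ⊢ ··a··> v2
  v2 = b.c.b.(rec X. c.a.b.c.b.X) ⊢ ··b··> v3
  v3 = c.b.(rec X. c.a.b.c.b.X) ⊢ ··c··> v4
  v4 = b.(rec X. c.a.b.c.b.X) ⊢ ··b··> v0
Trace ⟨cac⟩ through P, begin at {u0}:
  after c @ step 1: {u1}
  after a @ step 2: {u2}
  after c @ step 3: {u3}
  — P admits the full trace.
Trace ⟨cac⟩ through Q, begin at {v0}:
  after c @ step 1: {v1}
  after a @ step 2: {v2}
  after c @ step 3: ∅  — Q cannot continue

cac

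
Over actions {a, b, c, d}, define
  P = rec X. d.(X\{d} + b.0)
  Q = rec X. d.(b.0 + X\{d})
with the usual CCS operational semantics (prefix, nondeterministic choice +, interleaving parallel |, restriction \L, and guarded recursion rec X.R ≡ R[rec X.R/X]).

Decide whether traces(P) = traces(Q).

trace-equivalent

Reachable graph of P (3 states):
  m0 = rec X. d.(X\{d} + b.0) :: =d=> m1
  m1 = (rec X. d.(X\{d} + b.0))\{d} + b.0 :: =b=> m2
  m2 = 0 :: ∅
Reachable graph of Q (3 states):
  n0 = rec X. d.(b.0 + X\{d}) :: =d=> n1
  n1 = b.0 + (rec X. d.(b.0 + X\{d}))\{d} :: =b=> n2
  n2 = 0 :: ∅
Bisimilarity quotient blocks:
  B0 = {m0, n0}
  B1 = {m1, n1}
  B2 = {m2, n2}
m0 ∈ B0, n0 ∈ B0 → same block
Bisimilar ⇒ trace-equivalent.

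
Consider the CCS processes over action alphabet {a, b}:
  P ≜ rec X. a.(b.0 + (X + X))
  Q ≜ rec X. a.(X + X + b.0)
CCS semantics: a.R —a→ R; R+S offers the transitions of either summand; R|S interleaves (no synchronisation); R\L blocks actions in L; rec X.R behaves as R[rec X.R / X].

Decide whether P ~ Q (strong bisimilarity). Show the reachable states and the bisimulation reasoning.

bisimilar

P's transition system — 3 states:
  p0 = rec X. a.(b.0 + (X + X)) ⊢ =a=> p1
  p1 = b.0 + ((rec X. a.(b.0 + (X + X))) + (rec X. a.(b.0 + (X + X)))) ⊢ =a=> p1, =b=> p2
  p2 = 0 ⊢ stopped
Q's transition system — 3 states:
  q0 = rec X. a.(X + X + b.0) ⊢ =a=> q1
  q1 = (rec X. a.(X + X + b.0)) + (rec X. a.(X + X + b.0)) + b.0 ⊢ =a=> q1, =b=> q2
  q2 = 0 ⊢ stopped
Coarsest stable partition (strong bisimilarity classes):
  B0 = {p0, q0}
  B1 = {p1, q1}
  B2 = {p2, q2}
p0 ∈ B0, q0 ∈ B0 → same block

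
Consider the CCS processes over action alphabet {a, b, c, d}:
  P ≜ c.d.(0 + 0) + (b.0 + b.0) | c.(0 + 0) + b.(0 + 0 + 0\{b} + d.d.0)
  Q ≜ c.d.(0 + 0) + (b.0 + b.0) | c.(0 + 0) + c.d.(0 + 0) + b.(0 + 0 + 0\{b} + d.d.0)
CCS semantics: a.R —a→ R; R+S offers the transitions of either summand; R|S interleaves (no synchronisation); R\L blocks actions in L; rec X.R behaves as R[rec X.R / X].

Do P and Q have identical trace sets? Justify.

YES

P's transition system — 9 states:
  m0 = c.d.(0 + 0) + (b.0 + b.0) | c.(0 + 0) + b.(0 + 0 + 0\{b} + d.d.0) ⊢ ··b··> m1, ··b··> m2, ··c··> m3, ··c··> m4
  m1 = 0 + 0 + 0\{b} + d.d.0 ⊢ ··d··> m5
  m2 = 0 | c.(0 + 0) ⊢ ··c··> m6
  m3 = (b.0 + b.0) | (0 + 0) ⊢ ··b··> m6
  m4 = d.(0 + 0) ⊢ ··d··> m7
  m5 = d.0 ⊢ ··d··> m8
  m6 = 0 | (0 + 0) ⊢ stopped
  m7 = 0 + 0 ⊢ stopped
  m8 = 0 ⊢ stopped
Q's transition system — 9 states:
  n0 = c.d.(0 + 0) + (b.0 + b.0) | c.(0 + 0) + c.d.(0 + 0) + b.(0 + 0 + 0\{b} + d.d.0) ⊢ ··b··> n1, ··b··> n2, ··c··> n3, ··c··> n4
  n1 = 0 + 0 + 0\{b} + d.d.0 ⊢ ··d··> n5
  n2 = 0 | c.(0 + 0) ⊢ ··c··> n6
  n3 = (b.0 + b.0) | (0 + 0) ⊢ ··b··> n6
  n4 = d.(0 + 0) ⊢ ··d··> n7
  n5 = d.0 ⊢ ··d··> n8
  n6 = 0 | (0 + 0) ⊢ stopped
  n7 = 0 + 0 ⊢ stopped
  n8 = 0 ⊢ stopped
Bisimilarity quotient blocks:
  B0 = {m0, n0}
  B1 = {m4, m5, n4, n5}
  B2 = {m6, m7, m8, n6, n7, n8}
  B3 = {m1, n1}
  B4 = {m2, n2}
  B5 = {m3, n3}
m0 ∈ B0, n0 ∈ B0 → same block
Bisimilar ⇒ trace-equivalent.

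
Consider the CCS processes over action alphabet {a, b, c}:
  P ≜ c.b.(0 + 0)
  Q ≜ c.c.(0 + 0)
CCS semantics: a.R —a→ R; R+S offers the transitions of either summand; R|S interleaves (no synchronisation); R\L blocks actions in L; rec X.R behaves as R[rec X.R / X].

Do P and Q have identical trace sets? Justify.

trace-distinct — witness ⟨cb⟩

Reachable graph of P (3 states):
  u0 = c.b.(0 + 0) | --c--▸ u1
  u1 = b.(0 + 0) | --b--▸ u2
  u2 = 0 + 0 | ·
Reachable graph of Q (3 states):
  v0 = c.c.(0 + 0) | --c--▸ v1
  v1 = c.(0 + 0) | --c--▸ v2
  v2 = 0 + 0 | ·
Executing cb from P (initial set {u0}):
  [1] c ⇒ {u1}
  [2] b ⇒ {u2}
  P completes σ.
Executing cb from Q (initial set {v0}):
  [1] c ⇒ {v1}
  [2] b ⇒ no successor for Q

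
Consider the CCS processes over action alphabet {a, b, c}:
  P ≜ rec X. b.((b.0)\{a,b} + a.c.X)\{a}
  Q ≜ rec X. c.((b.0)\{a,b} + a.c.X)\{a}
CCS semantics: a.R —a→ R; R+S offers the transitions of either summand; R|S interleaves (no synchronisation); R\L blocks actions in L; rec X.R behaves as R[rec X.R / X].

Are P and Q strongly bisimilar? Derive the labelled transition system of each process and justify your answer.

P's transition system — 2 states:
  m0 = rec X. b.((b.0)\{a,b} + a.c.X)\{a} → ··b··> m1
  m1 = ((b.0)\{a,b} + a.c.(rec X. b.((b.0)\{a,b} + a.c.X)\{a}))\{a} → ·
Q's transition system — 2 states:
  n0 = rec X. c.((b.0)\{a,b} + a.c.X)\{a} → ··c··> n1
  n1 = ((b.0)\{a,b} + a.c.(rec X. c.((b.0)\{a,b} + a.c.X)\{a}))\{a} → ·
Bisimilarity quotient blocks:
  B0 = {m0}
  B1 = {m1, n1}
  B2 = {n0}
m0 ∈ B0, n0 ∈ B2 → different blocks

P ≁ Q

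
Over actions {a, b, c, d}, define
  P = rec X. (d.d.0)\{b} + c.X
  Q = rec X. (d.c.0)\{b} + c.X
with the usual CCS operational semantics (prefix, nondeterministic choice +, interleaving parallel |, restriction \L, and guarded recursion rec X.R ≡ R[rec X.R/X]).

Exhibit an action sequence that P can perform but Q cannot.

Reachable graph of P (3 states):
  u0 = rec X. (d.d.0)\{b} + c.X ⊢ --c--▸ u0, --d--▸ u1
  u1 = (d.0)\{b} ⊢ --d--▸ u2
  u2 = 0\{b} ⊢ stopped
Reachable graph of Q (3 states):
  v0 = rec X. (d.c.0)\{b} + c.X ⊢ --c--▸ v0, --d--▸ v1
  v1 = (c.0)\{b} ⊢ --c--▸ v2
  v2 = 0\{b} ⊢ stopped
Run σ = ⟨dd⟩ on P: start {u0}
  step 1 (d): {u1}
  step 2 (d): {u2}
  P completes σ.
Run σ = ⟨dd⟩ on Q: start {v0}
  step 1 (d): {v1}
  step 2 (d): no successor for Q

dd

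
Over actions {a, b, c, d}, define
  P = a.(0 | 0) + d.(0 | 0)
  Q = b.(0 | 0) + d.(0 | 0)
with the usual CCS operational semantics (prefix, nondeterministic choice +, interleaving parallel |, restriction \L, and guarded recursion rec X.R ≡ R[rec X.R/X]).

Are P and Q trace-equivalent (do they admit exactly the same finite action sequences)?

trace-distinct — witness ⟨a⟩

LTS(P): 2 reachable states
  s0 = a.(0 | 0) + d.(0 | 0) → -a-> s1, -d-> s1
  s1 = 0 | 0 → stopped
LTS(Q): 2 reachable states
  t0 = b.(0 | 0) + d.(0 | 0) → -b-> t1, -d-> t1
  t1 = 0 | 0 → stopped
Trace ⟨a⟩ through P, begin at {s0}:
  [1] a ⇒ {s1}
  — P admits the full trace.
Trace ⟨a⟩ through Q, begin at {t0}:
  [1] a ⇒ no successor for Q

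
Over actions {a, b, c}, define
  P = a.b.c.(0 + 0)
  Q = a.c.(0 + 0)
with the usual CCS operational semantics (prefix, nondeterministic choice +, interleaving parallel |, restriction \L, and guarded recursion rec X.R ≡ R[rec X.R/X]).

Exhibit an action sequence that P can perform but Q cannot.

P's transition system — 4 states:
  u0 = a.b.c.(0 + 0) ⊢ -a-> u1
  u1 = b.c.(0 + 0) ⊢ -b-> u2
  u2 = c.(0 + 0) ⊢ -c-> u3
  u3 = 0 + 0 ⊢ (no moves)
Q's transition system — 3 states:
  v0 = a.c.(0 + 0) ⊢ -a-> v1
  v1 = c.(0 + 0) ⊢ -c-> v2
  v2 = 0 + 0 ⊢ (no moves)
Executing ab from P (initial set {u0}):
  step 1 (a): {u1}
  step 2 (b): {u2}
  P completes σ.
Executing ab from Q (initial set {v0}):
  step 1 (a): {v1}
  step 2 (b): ∅ (Q stuck)

ab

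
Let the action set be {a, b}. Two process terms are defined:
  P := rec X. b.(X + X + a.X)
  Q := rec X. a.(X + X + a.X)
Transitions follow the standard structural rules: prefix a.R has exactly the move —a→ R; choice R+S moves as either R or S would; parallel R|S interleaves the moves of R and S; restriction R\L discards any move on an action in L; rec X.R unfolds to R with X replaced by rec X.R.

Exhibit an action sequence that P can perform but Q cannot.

Reachable graph of P (2 states):
  u0 = rec X. b.(X + X + a.X) has moves -b-> u1
  u1 = (rec X. b.(X + X + a.X)) + (rec X. b.(X + X + a.X)) + a.(rec X. b.(X + X + a.X)) has moves -a-> u0, -b-> u1
Reachable graph of Q (2 states):
  v0 = rec X. a.(X + X + a.X) has moves -a-> v1
  v1 = (rec X. a.(X + X + a.X)) + (rec X. a.(X + X + a.X)) + a.(rec X. a.(X + X + a.X)) has moves -a-> v0, -a-> v1
Executing b from P (initial set {u0}):
  after b @ step 1: {u1}
  ✓ P
Executing b from Q (initial set {v0}):
  after b @ step 1: no successor for Q

b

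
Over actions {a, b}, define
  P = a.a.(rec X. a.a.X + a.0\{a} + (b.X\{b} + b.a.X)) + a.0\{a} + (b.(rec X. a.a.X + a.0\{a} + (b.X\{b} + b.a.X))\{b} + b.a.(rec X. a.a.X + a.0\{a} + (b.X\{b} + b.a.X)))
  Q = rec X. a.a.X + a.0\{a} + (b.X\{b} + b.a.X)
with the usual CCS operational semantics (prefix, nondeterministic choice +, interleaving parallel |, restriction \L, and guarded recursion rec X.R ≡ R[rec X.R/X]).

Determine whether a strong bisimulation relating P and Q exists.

LTS(P): 7 reachable states
  s0 = a.a.(rec X. a.a.X + a.0\{a} + (b.X\{b} + b.a.X)) + a.0\{a} + (b.(rec X. a.a.X + a.0\{a} + (b.X\{b} + b.a.X))\{b} + b.a.(rec X. a.a.X + a.0\{a} + (b.X\{b} + b.a.X))) has moves —a→ s1, —a→ s2, —b→ s2, —b→ s3
  s1 = 0\{a} has moves stopped
  s2 = a.(rec X. a.a.X + a.0\{a} + (b.X\{b} + b.a.X)) has moves —a→ s4
  s3 = (rec X. a.a.X + a.0\{a} + (b.X\{b} + b.a.X))\{b} has moves —a→ s5, —a→ s6
  s4 = rec X. a.a.X + a.0\{a} + (b.X\{b} + b.a.X) has moves —a→ s1, —a→ s2, —b→ s2, —b→ s3
  s5 = (a.(rec X. a.a.X + a.0\{a} + (b.X\{b} + b.a.X)))\{b} has moves —a→ s3
  s6 = 0\{a}\{b} has moves stopped
LTS(Q): 6 reachable states
  t0 = rec X. a.a.X + a.0\{a} + (b.X\{b} + b.a.X) has moves —a→ t1, —a→ t2, —b→ t2, —b→ t3
  t1 = 0\{a} has moves stopped
  t2 = a.(rec X. a.a.X + a.0\{a} + (b.X\{b} + b.a.X)) has moves —a→ t0
  t3 = (rec X. a.a.X + a.0\{a} + (b.X\{b} + b.a.X))\{b} has moves —a→ t4, —a→ t5
  t4 = (a.(rec X. a.a.X + a.0\{a} + (b.X\{b} + b.a.X)))\{b} has moves —a→ t3
  t5 = 0\{a}\{b} has moves stopped
Bisimilarity quotient blocks:
  B0 = {s0, s4, t0}
  B1 = {s3, t3}
  B2 = {s1, s6, t1, t5}
  B3 = {s5, t4}
  B4 = {s2, t2}
s0 ∈ B0, t0 ∈ B0 → same block

P ~ Q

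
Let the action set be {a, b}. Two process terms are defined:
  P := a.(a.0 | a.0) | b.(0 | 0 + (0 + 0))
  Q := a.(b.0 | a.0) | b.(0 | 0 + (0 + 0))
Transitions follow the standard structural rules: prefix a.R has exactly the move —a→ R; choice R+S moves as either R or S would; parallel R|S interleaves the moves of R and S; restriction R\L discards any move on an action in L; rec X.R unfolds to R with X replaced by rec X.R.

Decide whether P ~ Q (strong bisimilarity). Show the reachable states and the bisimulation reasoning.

LTS(P): 10 reachable states
  m0 = a.(a.0 | a.0) | b.(0 | 0 + (0 + 0)) :: =a=> m1, =b=> m2
  m1 = a.0 | a.0 | b.(0 | 0 + (0 + 0)) :: =a=> m3, =a=> m4, =b=> m5
  m2 = a.(a.0 | a.0) | (0 | 0 + (0 + 0)) :: =a=> m5
  m3 = 0 | a.0 | b.(0 | 0 + (0 + 0)) :: =a=> m6, =b=> m7
  m4 = a.0 | 0 | b.(0 | 0 + (0 + 0)) :: =a=> m6, =b=> m8
  m5 = a.0 | a.0 | (0 | 0 + (0 + 0)) :: =a=> m7, =a=> m8
  m6 = 0 | 0 | b.(0 | 0 + (0 + 0)) :: =b=> m9
  m7 = 0 | a.0 | (0 | 0 + (0 + 0)) :: =a=> m9
  m8 = a.0 | 0 | (0 | 0 + (0 + 0)) :: =a=> m9
  m9 = 0 | 0 | (0 | 0 + (0 + 0)) :: ·
LTS(Q): 10 reachable states
  n0 = a.(b.0 | a.0) | b.(0 | 0 + (0 + 0)) :: =a=> n1, =b=> n2
  n1 = b.0 | a.0 | b.(0 | 0 + (0 + 0)) :: =a=> n3, =b=> n4, =b=> n5
  n2 = a.(b.0 | a.0) | (0 | 0 + (0 + 0)) :: =a=> n5
  n3 = b.0 | 0 | b.(0 | 0 + (0 + 0)) :: =b=> n6, =b=> n7
  n4 = 0 | a.0 | b.(0 | 0 + (0 + 0)) :: =a=> n6, =b=> n8
  n5 = b.0 | a.0 | (0 | 0 + (0 + 0)) :: =a=> n7, =b=> n8
  n6 = 0 | 0 | b.(0 | 0 + (0 + 0)) :: =b=> n9
  n7 = b.0 | 0 | (0 | 0 + (0 + 0)) :: =b=> n9
  n8 = 0 | a.0 | (0 | 0 + (0 + 0)) :: =a=> n9
  n9 = 0 | 0 | (0 | 0 + (0 + 0)) :: ·
Bisimilarity quotient blocks:
  B0 = {m0}
  B1 = {m2}
  B2 = {m5}
  B3 = {m7, m8, n8}
  B4 = {m9, n9}
  B5 = {m1}
  B6 = {m3, m4, n4, n5}
  B7 = {m6, n6, n7}
  B8 = {n0}
  B9 = {n2}
  B10 = {n1}
  B11 = {n3}
m0 ∈ B0, n0 ∈ B8 → different blocks

not bisimilar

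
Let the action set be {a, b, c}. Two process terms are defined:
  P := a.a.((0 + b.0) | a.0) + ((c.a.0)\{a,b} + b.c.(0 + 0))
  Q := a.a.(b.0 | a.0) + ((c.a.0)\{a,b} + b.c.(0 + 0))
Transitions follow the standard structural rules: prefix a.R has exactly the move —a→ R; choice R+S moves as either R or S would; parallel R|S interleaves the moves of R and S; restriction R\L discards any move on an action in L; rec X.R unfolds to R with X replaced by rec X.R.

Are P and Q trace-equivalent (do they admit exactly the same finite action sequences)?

P's transition system — 9 states:
  p0 = a.a.((0 + b.0) | a.0) + ((c.a.0)\{a,b} + b.c.(0 + 0)) | ··a··> p1, ··b··> p2, ··c··> p3
  p1 = a.((0 + b.0) | a.0) | ··a··> p4
  p2 = c.(0 + 0) | ··c··> p5
  p3 = (a.0)\{a,b} | ·
  p4 = (0 + b.0) | a.0 | ··a··> p6, ··b··> p7
  p5 = 0 + 0 | ·
  p6 = (0 + b.0) | 0 | ··b··> p8
  p7 = 0 | a.0 | ··a··> p8
  p8 = 0 | 0 | ·
Q's transition system — 9 states:
  q0 = a.a.(b.0 | a.0) + ((c.a.0)\{a,b} + b.c.(0 + 0)) | ··a··> q1, ··b··> q2, ··c··> q3
  q1 = a.(b.0 | a.0) | ··a··> q4
  q2 = c.(0 + 0) | ··c··> q5
  q3 = (a.0)\{a,b} | ·
  q4 = b.0 | a.0 | ··a··> q6, ··b··> q7
  q5 = 0 + 0 | ·
  q6 = b.0 | 0 | ··b··> q8
  q7 = 0 | a.0 | ··a··> q8
  q8 = 0 | 0 | ·
Coarsest stable partition (strong bisimilarity classes):
  B0 = {p0, q0}
  B1 = {p1, q1}
  B2 = {p4, q4}
  B3 = {p7, q7}
  B4 = {p3, p5, p8, q3, q5, q8}
  B5 = {p6, q6}
  B6 = {p2, q2}
p0 ∈ B0, q0 ∈ B0 → same block
Bisimilar ⇒ trace-equivalent.

YES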